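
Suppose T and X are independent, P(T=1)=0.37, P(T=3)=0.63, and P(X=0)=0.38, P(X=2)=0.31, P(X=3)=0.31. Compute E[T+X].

E[T+X] = Σ_t Σ_x (t+x) · P(T=t)P(X=x)
 = 1·0.1406 + 3·0.1147 + 4·0.1147 + 3·0.2394 + 5·0.1953 + 6·0.1953
 = 0.1406 + 0.3441 + 0.4588 + 0.7182 + 0.9765 + 1.1718
 = 3.81

3.81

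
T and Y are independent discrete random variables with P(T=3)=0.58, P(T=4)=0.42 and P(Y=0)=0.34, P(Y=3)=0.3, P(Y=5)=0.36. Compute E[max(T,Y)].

3.9888

E[max(T,Y)] = Σ_t Σ_y max(t,y) · P(T=t)P(Y=y)
 = 3·0.1972 + 3·0.174 + 5·0.2088 + 4·0.1428 + 4·0.126 + 5·0.1512
 = 0.5916 + 0.522 + 1.044 + 0.5712 + 0.504 + 0.756
 = 3.9888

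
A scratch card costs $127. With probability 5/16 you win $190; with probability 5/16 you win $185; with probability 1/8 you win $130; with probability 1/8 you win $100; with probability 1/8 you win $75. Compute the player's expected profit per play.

28.3125

E[payout] = 190·5/16 + 185·5/16 + 130·1/8 + 100·1/8 + 75·1/8
 = 475/8 + 925/16 + 65/4 + 25/2 + 75/8
 = 2485/16
Net = 2485/16 - 127 = 453/16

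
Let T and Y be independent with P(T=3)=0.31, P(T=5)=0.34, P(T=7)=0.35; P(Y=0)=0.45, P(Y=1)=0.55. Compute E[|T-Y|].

4.53

E[|T-Y|] = Σ_t Σ_y |t-y| · P(T=t)P(Y=y)
 = 3·0.1395 + 2·0.1705 + 5·0.153 + 4·0.187 + 7·0.1575 + 6·0.1925
 = 0.4185 + 0.341 + 0.765 + 0.748 + 1.1025 + 1.155
 = 4.53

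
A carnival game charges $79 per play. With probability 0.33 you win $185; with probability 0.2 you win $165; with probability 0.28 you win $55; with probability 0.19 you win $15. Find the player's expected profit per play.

33.3

E[payout] = 185·0.33 + 165·0.2 + 55·0.28 + 15·0.19
 = 61.05 + 33 + 15.4 + 2.85
 = 112.3
Net = 112.3 - 79 = 33.3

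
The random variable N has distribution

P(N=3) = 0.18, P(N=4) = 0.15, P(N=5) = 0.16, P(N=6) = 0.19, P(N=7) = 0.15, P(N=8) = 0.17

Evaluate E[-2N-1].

-11.98

E[-2N-1] = Σ (-2n-1)·P(N=n)
 = (-7)·0.18 + (-9)·0.15 + (-11)·0.16 + (-13)·0.19 + (-15)·0.15 + (-17)·0.17
 = (-1.26) + (-1.35) + (-1.76) + (-2.47) + (-2.25) + (-2.89)
 = -11.98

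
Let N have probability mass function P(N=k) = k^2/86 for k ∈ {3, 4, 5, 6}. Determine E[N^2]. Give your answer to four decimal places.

E[N^2] = Σ n^2·P(N=n)
 = 9·9/86 + 16·8/43 + 25·25/86 + 36·18/43
 = 81/86 + 128/43 + 625/86 + 648/43
 = 1129/43

26.2558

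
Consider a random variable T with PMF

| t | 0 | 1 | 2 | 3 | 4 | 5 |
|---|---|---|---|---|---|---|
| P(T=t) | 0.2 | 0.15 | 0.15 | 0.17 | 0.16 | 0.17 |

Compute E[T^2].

9.09

E[T^2] = Σ t^2·P(T=t)
 = 0·0.2 + 1·0.15 + 4·0.15 + 9·0.17 + 16·0.16 + 25·0.17
 = 0 + 0.15 + 0.6 + 1.53 + 2.56 + 4.25
 = 9.09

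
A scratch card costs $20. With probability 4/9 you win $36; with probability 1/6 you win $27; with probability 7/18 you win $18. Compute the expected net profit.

7.5

E[payout] = 36·4/9 + 27·1/6 + 18·7/18
 = 16 + 9/2 + 7
 = 55/2
Net = 55/2 - 20 = 15/2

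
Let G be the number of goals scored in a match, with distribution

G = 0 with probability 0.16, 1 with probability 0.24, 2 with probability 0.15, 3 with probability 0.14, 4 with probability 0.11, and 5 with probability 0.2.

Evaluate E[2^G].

10.52

E[2^G] = Σ 2^g·P(G=g)
 = 1·0.16 + 2·0.24 + 4·0.15 + 8·0.14 + 16·0.11 + 32·0.2
 = 0.16 + 0.48 + 0.6 + 1.12 + 1.76 + 6.4
 = 10.52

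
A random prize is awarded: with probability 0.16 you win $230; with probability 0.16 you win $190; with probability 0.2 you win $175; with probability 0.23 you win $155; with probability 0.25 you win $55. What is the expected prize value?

E[payout] = 230·0.16 + 190·0.16 + 175·0.2 + 155·0.23 + 55·0.25
 = 36.8 + 30.4 + 35 + 35.65 + 13.75
 = 151.6

151.6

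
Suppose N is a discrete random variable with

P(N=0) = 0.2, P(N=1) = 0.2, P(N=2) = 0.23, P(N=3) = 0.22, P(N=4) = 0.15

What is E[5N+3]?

E[5N+3] = Σ (5n+3)·P(N=n)
 = 3·0.2 + 8·0.2 + 13·0.23 + 18·0.22 + 23·0.15
 = 0.6 + 1.6 + 2.99 + 3.96 + 3.45
 = 12.6

12.6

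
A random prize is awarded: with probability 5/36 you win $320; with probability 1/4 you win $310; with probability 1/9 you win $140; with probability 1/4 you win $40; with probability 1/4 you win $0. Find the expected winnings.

147.5

E[payout] = 320·5/36 + 310·1/4 + 140·1/9 + 40·1/4 + 0·1/4
 = 400/9 + 155/2 + 140/9 + 10 + 0
 = 295/2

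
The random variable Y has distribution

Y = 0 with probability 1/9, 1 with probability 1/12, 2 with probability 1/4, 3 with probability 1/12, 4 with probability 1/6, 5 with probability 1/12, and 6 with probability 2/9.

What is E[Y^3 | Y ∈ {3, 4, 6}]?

129

P(Y ∈ {3, 4, 6}) = 1/12 + 1/6 + 2/9 = 17/36.
E[Y^3 | Y ∈ {3, 4, 6}] = [27·1/12 + 64·1/6 + 216·2/9] / (17/36)
 = 731/12 / (17/36)
 = 129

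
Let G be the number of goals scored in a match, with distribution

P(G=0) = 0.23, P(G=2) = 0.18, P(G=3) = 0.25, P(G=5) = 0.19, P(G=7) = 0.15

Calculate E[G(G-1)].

11.96

E[G(G-1)] = Σ g(g-1)·P(G=g)
 = 0·0.23 + 2·0.18 + 6·0.25 + 20·0.19 + 42·0.15
 = 0 + 0.36 + 1.5 + 3.8 + 6.3
 = 11.96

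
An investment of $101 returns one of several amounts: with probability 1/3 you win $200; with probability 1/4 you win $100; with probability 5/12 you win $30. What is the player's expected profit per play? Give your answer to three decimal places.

3.167

E[payout] = 200·1/3 + 100·1/4 + 30·5/12
 = 200/3 + 25 + 25/2
 = 625/6
Net = 625/6 - 101 = 19/6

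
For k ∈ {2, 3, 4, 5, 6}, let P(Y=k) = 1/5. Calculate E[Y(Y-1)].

14

E[Y(Y-1)] = Σ y(y-1)·P(Y=y)
 = 2·1/5 + 6·1/5 + 12·1/5 + 20·1/5 + 30·1/5
 = 2/5 + 6/5 + 12/5 + 4 + 6
 = 14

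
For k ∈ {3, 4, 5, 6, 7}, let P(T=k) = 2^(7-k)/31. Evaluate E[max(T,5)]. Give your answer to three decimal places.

E[max(T,5)] = Σ max(t,5)·P(T=t)
 = 5·16/31 + 5·8/31 + 5·4/31 + 6·2/31 + 7·1/31
 = 80/31 + 40/31 + 20/31 + 12/31 + 7/31
 = 159/31

5.129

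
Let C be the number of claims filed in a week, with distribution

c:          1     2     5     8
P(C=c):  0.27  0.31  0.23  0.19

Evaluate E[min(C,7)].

3.37

E[min(C,7)] = Σ min(c,7)·P(C=c)
 = 1·0.27 + 2·0.31 + 5·0.23 + 7·0.19
 = 0.27 + 0.62 + 1.15 + 1.33
 = 3.37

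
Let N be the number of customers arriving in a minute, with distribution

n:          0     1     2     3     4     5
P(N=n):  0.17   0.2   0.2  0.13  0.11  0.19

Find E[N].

E[N] = Σ n·P(N=n)
 = 0·0.17 + 1·0.2 + 2·0.2 + 3·0.13 + 4·0.11 + 5·0.19
 = 0 + 0.2 + 0.4 + 0.39 + 0.44 + 0.95
 = 2.38

2.38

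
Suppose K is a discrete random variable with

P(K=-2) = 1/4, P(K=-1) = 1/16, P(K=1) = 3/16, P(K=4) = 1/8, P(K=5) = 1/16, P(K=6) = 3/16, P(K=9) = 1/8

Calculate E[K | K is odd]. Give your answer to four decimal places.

P(K is odd) = 1/16 + 3/16 + 1/16 + 1/8 = 7/16.
E[K | K is odd] = [(-1)·1/16 + 1·3/16 + 5·1/16 + 9·1/8] / (7/16)
 = 25/16 / (7/16)
 = 25/7

3.5714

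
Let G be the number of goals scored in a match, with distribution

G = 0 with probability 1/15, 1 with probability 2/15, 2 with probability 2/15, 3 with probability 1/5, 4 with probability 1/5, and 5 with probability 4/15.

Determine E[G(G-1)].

E[G(G-1)] = Σ g(g-1)·P(G=g)
 = 0·1/15 + 0·2/15 + 2·2/15 + 6·1/5 + 12·1/5 + 20·4/15
 = 0 + 0 + 4/15 + 6/5 + 12/5 + 16/3
 = 46/5

9.2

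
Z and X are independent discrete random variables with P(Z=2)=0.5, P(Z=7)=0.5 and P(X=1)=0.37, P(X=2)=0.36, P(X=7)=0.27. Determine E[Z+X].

7.48

E[Z+X] = Σ_z Σ_x (z+x) · P(Z=z)P(X=x)
 = 3·0.185 + 4·0.18 + 9·0.135 + 8·0.185 + 9·0.18 + 14·0.135
 = 0.555 + 0.72 + 1.215 + 1.48 + 1.62 + 1.89
 = 7.48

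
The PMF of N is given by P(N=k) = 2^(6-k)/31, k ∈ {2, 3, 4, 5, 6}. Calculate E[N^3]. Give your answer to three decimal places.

E[N^3] = Σ n^3·P(N=n)
 = 8·16/31 + 27·8/31 + 64·4/31 + 125·2/31 + 216·1/31
 = 128/31 + 216/31 + 256/31 + 250/31 + 216/31
 = 1066/31

34.387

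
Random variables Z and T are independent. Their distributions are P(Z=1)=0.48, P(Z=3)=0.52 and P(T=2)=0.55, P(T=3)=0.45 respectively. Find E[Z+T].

E[Z+T] = Σ_z Σ_t (z+t) · P(Z=z)P(T=t)
 = 3·0.264 + 4·0.216 + 5·0.286 + 6·0.234
 = 0.792 + 0.864 + 1.43 + 1.404
 = 4.49

4.49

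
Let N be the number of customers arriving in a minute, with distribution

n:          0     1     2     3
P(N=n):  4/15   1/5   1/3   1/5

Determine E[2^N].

E[2^N] = Σ 2^n·P(N=n)
 = 1·4/15 + 2·1/5 + 4·1/3 + 8·1/5
 = 4/15 + 2/5 + 4/3 + 8/5
 = 18/5

3.6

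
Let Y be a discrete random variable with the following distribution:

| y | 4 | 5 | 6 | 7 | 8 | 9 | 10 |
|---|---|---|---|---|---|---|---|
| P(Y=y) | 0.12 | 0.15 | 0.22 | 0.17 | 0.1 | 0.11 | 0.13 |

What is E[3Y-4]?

16.49

E[3Y-4] = Σ (3y-4)·P(Y=y)
 = 8·0.12 + 11·0.15 + 14·0.22 + 17·0.17 + 20·0.1 + 23·0.11 + 26·0.13
 = 0.96 + 1.65 + 3.08 + 2.89 + 2 + 2.53 + 3.38
 = 16.49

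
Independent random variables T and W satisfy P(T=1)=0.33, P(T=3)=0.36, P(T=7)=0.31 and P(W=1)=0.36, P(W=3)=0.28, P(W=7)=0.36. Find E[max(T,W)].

E[max(T,W)] = Σ_t Σ_w max(t,w) · P(T=t)P(W=w)
 = 1·0.1188 + 3·0.0924 + 7·0.1188 + 3·0.1296 + 3·0.1008 + 7·0.1296 + 7·0.1116 + 7·0.0868 + 7·0.1116
 = 0.1188 + 0.2772 + 0.8316 + 0.3888 + 0.3024 + 0.9072 + 0.7812 + 0.6076 + 0.7812
 = 4.996

4.996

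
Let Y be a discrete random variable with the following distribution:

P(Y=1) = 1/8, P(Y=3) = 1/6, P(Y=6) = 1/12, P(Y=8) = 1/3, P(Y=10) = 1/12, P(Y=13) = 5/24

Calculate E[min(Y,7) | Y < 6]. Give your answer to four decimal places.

P(Y < 6) = 1/8 + 1/6 = 7/24.
E[min(Y,7) | Y < 6] = [1·1/8 + 3·1/6] / (7/24)
 = 5/8 / (7/24)
 = 15/7

2.1429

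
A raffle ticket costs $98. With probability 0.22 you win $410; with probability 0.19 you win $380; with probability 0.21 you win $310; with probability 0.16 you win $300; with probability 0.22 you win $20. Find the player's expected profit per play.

181.9

E[payout] = 410·0.22 + 380·0.19 + 310·0.21 + 300·0.16 + 20·0.22
 = 90.2 + 72.2 + 65.1 + 48 + 4.4
 = 279.9
Net = 279.9 - 98 = 181.9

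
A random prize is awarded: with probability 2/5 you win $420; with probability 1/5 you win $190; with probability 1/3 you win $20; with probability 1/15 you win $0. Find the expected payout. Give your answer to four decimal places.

212.6667

E[payout] = 420·2/5 + 190·1/5 + 20·1/3 + 0·1/15
 = 168 + 38 + 20/3 + 0
 = 638/3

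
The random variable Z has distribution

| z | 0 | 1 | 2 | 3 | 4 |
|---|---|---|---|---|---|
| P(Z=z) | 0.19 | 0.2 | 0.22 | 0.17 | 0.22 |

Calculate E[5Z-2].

E[5Z-2] = Σ (5z-2)·P(Z=z)
 = (-2)·0.19 + 3·0.2 + 8·0.22 + 13·0.17 + 18·0.22
 = (-0.38) + 0.6 + 1.76 + 2.21 + 3.96
 = 8.15

8.15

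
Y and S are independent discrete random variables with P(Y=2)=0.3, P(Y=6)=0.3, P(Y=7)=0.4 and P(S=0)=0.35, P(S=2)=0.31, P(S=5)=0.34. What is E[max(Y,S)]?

5.506

E[max(Y,S)] = Σ_y Σ_s max(y,s) · P(Y=y)P(S=s)
 = 2·0.105 + 2·0.093 + 5·0.102 + 6·0.105 + 6·0.093 + 6·0.102 + 7·0.14 + 7·0.124 + 7·0.136
 = 0.21 + 0.186 + 0.51 + 0.63 + 0.558 + 0.612 + 0.98 + 0.868 + 0.952
 = 5.506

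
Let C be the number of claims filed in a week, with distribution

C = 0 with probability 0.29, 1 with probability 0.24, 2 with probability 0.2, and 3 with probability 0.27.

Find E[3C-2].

E[3C-2] = Σ (3c-2)·P(C=c)
 = (-2)·0.29 + 1·0.24 + 4·0.2 + 7·0.27
 = (-0.58) + 0.24 + 0.8 + 1.89
 = 2.35

2.35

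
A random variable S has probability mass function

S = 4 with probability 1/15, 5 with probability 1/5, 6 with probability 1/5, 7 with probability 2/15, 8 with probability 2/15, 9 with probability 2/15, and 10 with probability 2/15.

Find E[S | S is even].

7.25

P(S is even) = 1/15 + 1/5 + 2/15 + 2/15 = 8/15.
E[S | S is even] = [4·1/15 + 6·1/5 + 8·2/15 + 10·2/15] / (8/15)
 = 58/15 / (8/15)
 = 29/4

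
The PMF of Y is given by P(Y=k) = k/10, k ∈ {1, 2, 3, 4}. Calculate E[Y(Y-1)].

7

E[Y(Y-1)] = Σ y(y-1)·P(Y=y)
 = 0·1/10 + 2·1/5 + 6·3/10 + 12·2/5
 = 0 + 2/5 + 9/5 + 24/5
 = 7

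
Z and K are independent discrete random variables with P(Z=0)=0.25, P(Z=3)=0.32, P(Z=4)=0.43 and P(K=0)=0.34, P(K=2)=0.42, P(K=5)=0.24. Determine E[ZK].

5.4672

E[ZK] = Σ_z Σ_k zk · P(Z=z)P(K=k)
 = 0·0.085 + 0·0.105 + 0·0.06 + 0·0.1088 + 6·0.1344 + 15·0.0768 + 0·0.1462 + 8·0.1806 + 20·0.1032
 = 0 + 0 + 0 + 0 + 0.8064 + 1.152 + 0 + 1.4448 + 2.064
 = 5.4672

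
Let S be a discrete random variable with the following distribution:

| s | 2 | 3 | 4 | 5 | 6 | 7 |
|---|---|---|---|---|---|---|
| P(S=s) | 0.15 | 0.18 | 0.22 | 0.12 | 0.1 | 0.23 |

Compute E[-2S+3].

-6.06

E[-2S+3] = Σ (-2s+3)·P(S=s)
 = (-1)·0.15 + (-3)·0.18 + (-5)·0.22 + (-7)·0.12 + (-9)·0.1 + (-11)·0.23
 = (-0.15) + (-0.54) + (-1.1) + (-0.84) + (-0.9) + (-2.53)
 = -6.06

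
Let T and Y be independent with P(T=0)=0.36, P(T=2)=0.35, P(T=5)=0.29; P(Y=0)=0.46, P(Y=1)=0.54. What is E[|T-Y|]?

E[|T-Y|] = Σ_t Σ_y |t-y| · P(T=t)P(Y=y)
 = 0·0.1656 + 1·0.1944 + 2·0.161 + 1·0.189 + 5·0.1334 + 4·0.1566
 = 0 + 0.1944 + 0.322 + 0.189 + 0.667 + 0.6264
 = 1.9988

1.9988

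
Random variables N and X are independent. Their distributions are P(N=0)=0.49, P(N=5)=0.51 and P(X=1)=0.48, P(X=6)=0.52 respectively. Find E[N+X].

6.15

E[N+X] = Σ_n Σ_x (n+x) · P(N=n)P(X=x)
 = 1·0.2352 + 6·0.2548 + 6·0.2448 + 11·0.2652
 = 0.2352 + 1.5288 + 1.4688 + 2.9172
 = 6.15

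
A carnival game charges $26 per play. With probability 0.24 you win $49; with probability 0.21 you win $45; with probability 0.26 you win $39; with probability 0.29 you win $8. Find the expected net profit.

E[payout] = 49·0.24 + 45·0.21 + 39·0.26 + 8·0.29
 = 11.76 + 9.45 + 10.14 + 2.32
 = 33.67
Net = 33.67 - 26 = 7.67

7.67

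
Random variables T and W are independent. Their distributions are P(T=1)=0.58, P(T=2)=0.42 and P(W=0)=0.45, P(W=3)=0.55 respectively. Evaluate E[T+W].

3.07

E[T+W] = Σ_t Σ_w (t+w) · P(T=t)P(W=w)
 = 1·0.261 + 4·0.319 + 2·0.189 + 5·0.231
 = 0.261 + 1.276 + 0.378 + 1.155
 = 3.07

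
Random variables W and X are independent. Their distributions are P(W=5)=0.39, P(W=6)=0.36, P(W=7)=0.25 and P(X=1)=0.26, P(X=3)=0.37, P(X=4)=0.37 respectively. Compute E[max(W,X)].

E[max(W,X)] = Σ_w Σ_x max(w,x) · P(W=w)P(X=x)
 = 5·0.1014 + 5·0.1443 + 5·0.1443 + 6·0.0936 + 6·0.1332 + 6·0.1332 + 7·0.065 + 7·0.0925 + 7·0.0925
 = 0.507 + 0.7215 + 0.7215 + 0.5616 + 0.7992 + 0.7992 + 0.455 + 0.6475 + 0.6475
 = 5.86

5.86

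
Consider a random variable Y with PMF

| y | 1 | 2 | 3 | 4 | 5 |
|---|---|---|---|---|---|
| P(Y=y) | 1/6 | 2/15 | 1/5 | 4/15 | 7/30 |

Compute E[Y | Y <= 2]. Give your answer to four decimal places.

P(Y <= 2) = 1/6 + 2/15 = 3/10.
E[Y | Y <= 2] = [1·1/6 + 2·2/15] / (3/10)
 = 13/30 / (3/10)
 = 13/9

1.4444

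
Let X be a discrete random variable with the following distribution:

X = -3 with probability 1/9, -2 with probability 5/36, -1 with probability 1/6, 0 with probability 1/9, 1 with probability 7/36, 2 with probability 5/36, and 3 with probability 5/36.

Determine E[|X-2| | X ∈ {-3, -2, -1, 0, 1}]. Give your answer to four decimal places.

P(X ∈ {-3, -2, -1, 0, 1}) = 1/9 + 5/36 + 1/6 + 1/9 + 7/36 = 13/18.
E[|X-2| | X ∈ {-3, -2, -1, 0, 1}] = [5·1/9 + 4·5/36 + 3·1/6 + 2·1/9 + 1·7/36] / (13/18)
 = 73/36 / (13/18)
 = 73/26

2.8077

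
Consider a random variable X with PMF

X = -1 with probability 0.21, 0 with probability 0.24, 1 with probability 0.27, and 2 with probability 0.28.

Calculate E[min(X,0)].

E[min(X,0)] = Σ min(x,0)·P(X=x)
 = (-1)·0.21 + 0·0.24 + 0·0.27 + 0·0.28
 = (-0.21) + 0 + 0 + 0
 = -0.21

-0.21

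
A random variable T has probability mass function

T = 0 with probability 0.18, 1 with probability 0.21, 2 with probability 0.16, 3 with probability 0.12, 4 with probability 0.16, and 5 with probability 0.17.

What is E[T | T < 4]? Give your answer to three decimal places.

P(T < 4) = 0.18 + 0.21 + 0.16 + 0.12 = 0.67.
E[T | T < 4] = [0·0.18 + 1·0.21 + 2·0.16 + 3·0.12] / 0.67
 = 0.89 / 0.67
 = 89/67

1.328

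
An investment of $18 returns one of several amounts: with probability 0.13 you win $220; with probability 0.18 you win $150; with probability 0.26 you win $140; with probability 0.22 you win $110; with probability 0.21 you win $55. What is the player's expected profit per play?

109.75

E[payout] = 220·0.13 + 150·0.18 + 140·0.26 + 110·0.22 + 55·0.21
 = 28.6 + 27 + 36.4 + 24.2 + 11.55
 = 127.75
Net = 127.75 - 18 = 109.75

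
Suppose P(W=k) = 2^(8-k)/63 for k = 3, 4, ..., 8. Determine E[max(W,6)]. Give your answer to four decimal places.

6.0635

E[max(W,6)] = Σ max(w,6)·P(W=w)
 = 6·32/63 + 6·16/63 + 6·8/63 + 6·4/63 + 7·2/63 + 8·1/63
 = 64/21 + 32/21 + 16/21 + 8/21 + 2/9 + 8/63
 = 382/63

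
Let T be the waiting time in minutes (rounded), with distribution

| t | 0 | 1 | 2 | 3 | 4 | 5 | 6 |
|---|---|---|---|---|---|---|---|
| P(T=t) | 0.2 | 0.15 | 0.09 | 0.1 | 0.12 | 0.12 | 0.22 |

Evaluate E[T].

E[T] = Σ t·P(T=t)
 = 0·0.2 + 1·0.15 + 2·0.09 + 3·0.1 + 4·0.12 + 5·0.12 + 6·0.22
 = 0 + 0.15 + 0.18 + 0.3 + 0.48 + 0.6 + 1.32
 = 3.03

3.03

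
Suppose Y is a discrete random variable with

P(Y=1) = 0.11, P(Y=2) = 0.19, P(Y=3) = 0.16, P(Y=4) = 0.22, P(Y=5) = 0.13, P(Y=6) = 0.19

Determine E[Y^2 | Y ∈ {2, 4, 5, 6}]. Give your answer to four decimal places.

19.6849

P(Y ∈ {2, 4, 5, 6}) = 0.19 + 0.22 + 0.13 + 0.19 = 0.73.
E[Y^2 | Y ∈ {2, 4, 5, 6}] = [4·0.19 + 16·0.22 + 25·0.13 + 36·0.19] / 0.73
 = 14.37 / 0.73
 = 1437/73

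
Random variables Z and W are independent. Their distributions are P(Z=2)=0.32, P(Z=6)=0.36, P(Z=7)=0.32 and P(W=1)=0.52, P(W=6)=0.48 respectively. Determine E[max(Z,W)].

E[max(Z,W)] = Σ_z Σ_w max(z,w) · P(Z=z)P(W=w)
 = 2·0.1664 + 6·0.1536 + 6·0.1872 + 6·0.1728 + 7·0.1664 + 7·0.1536
 = 0.3328 + 0.9216 + 1.1232 + 1.0368 + 1.1648 + 1.0752
 = 5.6544

5.6544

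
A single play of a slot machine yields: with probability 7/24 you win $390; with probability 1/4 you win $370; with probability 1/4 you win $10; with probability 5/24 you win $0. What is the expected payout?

E[payout] = 390·7/24 + 370·1/4 + 10·1/4 + 0·5/24
 = 455/4 + 185/2 + 5/2 + 0
 = 835/4

208.75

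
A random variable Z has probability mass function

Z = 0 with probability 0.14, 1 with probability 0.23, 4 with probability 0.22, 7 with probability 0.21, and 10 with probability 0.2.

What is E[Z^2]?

E[Z^2] = Σ z^2·P(Z=z)
 = 0·0.14 + 1·0.23 + 16·0.22 + 49·0.21 + 100·0.2
 = 0 + 0.23 + 3.52 + 10.29 + 20
 = 34.04

34.04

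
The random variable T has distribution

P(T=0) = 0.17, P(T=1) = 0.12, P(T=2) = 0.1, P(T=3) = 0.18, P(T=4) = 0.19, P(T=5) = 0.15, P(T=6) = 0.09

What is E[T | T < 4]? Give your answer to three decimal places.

P(T < 4) = 0.17 + 0.12 + 0.1 + 0.18 = 0.57.
E[T | T < 4] = [0·0.17 + 1·0.12 + 2·0.1 + 3·0.18] / 0.57
 = 0.86 / 0.57
 = 86/57

1.509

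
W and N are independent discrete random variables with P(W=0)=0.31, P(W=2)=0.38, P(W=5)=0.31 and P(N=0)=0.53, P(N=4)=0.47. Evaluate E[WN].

4.3428

E[WN] = Σ_w Σ_n wn · P(W=w)P(N=n)
 = 0·0.1643 + 0·0.1457 + 0·0.2014 + 8·0.1786 + 0·0.1643 + 20·0.1457
 = 0 + 0 + 0 + 1.4288 + 0 + 2.914
 = 4.3428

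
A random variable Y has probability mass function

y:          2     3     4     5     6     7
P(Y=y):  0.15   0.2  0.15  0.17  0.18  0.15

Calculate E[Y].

4.48

E[Y] = Σ y·P(Y=y)
 = 2·0.15 + 3·0.2 + 4·0.15 + 5·0.17 + 6·0.18 + 7·0.15
 = 0.3 + 0.6 + 0.6 + 0.85 + 1.08 + 1.05
 = 4.48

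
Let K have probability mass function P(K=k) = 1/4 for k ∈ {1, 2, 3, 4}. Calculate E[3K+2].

9.5

E[3K+2] = Σ (3k+2)·P(K=k)
 = 5·1/4 + 8·1/4 + 11·1/4 + 14·1/4
 = 5/4 + 2 + 11/4 + 7/2
 = 19/2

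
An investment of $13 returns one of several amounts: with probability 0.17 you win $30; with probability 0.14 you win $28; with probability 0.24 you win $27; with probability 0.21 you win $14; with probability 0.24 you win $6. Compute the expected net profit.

6.88

E[payout] = 30·0.17 + 28·0.14 + 27·0.24 + 14·0.21 + 6·0.24
 = 5.1 + 3.92 + 6.48 + 2.94 + 1.44
 = 19.88
Net = 19.88 - 13 = 6.88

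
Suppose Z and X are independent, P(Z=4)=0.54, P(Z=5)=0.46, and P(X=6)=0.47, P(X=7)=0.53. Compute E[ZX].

E[ZX] = Σ_z Σ_x zx · P(Z=z)P(X=x)
 = 24·0.2538 + 28·0.2862 + 30·0.2162 + 35·0.2438
 = 6.0912 + 8.0136 + 6.486 + 8.533
 = 29.1238

29.1238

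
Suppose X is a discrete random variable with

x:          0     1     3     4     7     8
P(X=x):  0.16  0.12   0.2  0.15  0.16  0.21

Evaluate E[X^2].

25.6

E[X^2] = Σ x^2·P(X=x)
 = 0·0.16 + 1·0.12 + 9·0.2 + 16·0.15 + 49·0.16 + 64·0.21
 = 0 + 0.12 + 1.8 + 2.4 + 7.84 + 13.44
 = 25.6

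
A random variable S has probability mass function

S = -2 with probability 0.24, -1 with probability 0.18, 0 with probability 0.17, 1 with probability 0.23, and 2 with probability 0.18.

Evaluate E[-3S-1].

-0.79

E[-3S-1] = Σ (-3s-1)·P(S=s)
 = 5·0.24 + 2·0.18 + (-1)·0.17 + (-4)·0.23 + (-7)·0.18
 = 1.2 + 0.36 + (-0.17) + (-0.92) + (-1.26)
 = -0.79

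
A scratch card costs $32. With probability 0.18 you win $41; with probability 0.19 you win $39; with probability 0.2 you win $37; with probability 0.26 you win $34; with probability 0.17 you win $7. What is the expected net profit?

0.22

E[payout] = 41·0.18 + 39·0.19 + 37·0.2 + 34·0.26 + 7·0.17
 = 7.38 + 7.41 + 7.4 + 8.84 + 1.19
 = 32.22
Net = 32.22 - 32 = 0.22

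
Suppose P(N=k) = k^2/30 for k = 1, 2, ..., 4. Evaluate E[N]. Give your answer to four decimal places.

3.3333

E[N] = Σ n·P(N=n)
 = 1·1/30 + 2·2/15 + 3·3/10 + 4·8/15
 = 1/30 + 4/15 + 9/10 + 32/15
 = 10/3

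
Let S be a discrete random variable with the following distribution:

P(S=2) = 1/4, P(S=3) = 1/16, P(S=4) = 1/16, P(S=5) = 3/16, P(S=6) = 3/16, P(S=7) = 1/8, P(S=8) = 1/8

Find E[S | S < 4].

2.2

P(S < 4) = 1/4 + 1/16 = 5/16.
E[S | S < 4] = [2·1/4 + 3·1/16] / (5/16)
 = 11/16 / (5/16)
 = 11/5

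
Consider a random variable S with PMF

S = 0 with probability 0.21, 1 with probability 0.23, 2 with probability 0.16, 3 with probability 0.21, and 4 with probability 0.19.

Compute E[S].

E[S] = Σ s·P(S=s)
 = 0·0.21 + 1·0.23 + 2·0.16 + 3·0.21 + 4·0.19
 = 0 + 0.23 + 0.32 + 0.63 + 0.76
 = 1.94

1.94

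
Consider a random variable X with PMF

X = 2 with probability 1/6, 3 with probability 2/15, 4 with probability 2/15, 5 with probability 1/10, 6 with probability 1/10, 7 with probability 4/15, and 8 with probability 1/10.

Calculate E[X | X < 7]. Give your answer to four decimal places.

3.7368

P(X < 7) = 1/6 + 2/15 + 2/15 + 1/10 + 1/10 = 19/30.
E[X | X < 7] = [2·1/6 + 3·2/15 + 4·2/15 + 5·1/10 + 6·1/10] / (19/30)
 = 71/30 / (19/30)
 = 71/19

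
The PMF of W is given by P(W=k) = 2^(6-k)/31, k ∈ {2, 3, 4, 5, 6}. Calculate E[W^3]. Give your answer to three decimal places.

E[W^3] = Σ w^3·P(W=w)
 = 8·16/31 + 27·8/31 + 64·4/31 + 125·2/31 + 216·1/31
 = 128/31 + 216/31 + 256/31 + 250/31 + 216/31
 = 1066/31

34.387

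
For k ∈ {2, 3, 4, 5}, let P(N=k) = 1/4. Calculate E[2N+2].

9

E[2N+2] = Σ (2n+2)·P(N=n)
 = 6·1/4 + 8·1/4 + 10·1/4 + 12·1/4
 = 3/2 + 2 + 5/2 + 3
 = 9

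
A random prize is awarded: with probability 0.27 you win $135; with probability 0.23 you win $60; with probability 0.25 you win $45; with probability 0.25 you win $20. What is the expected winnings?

66.5

E[payout] = 135·0.27 + 60·0.23 + 45·0.25 + 20·0.25
 = 36.45 + 13.8 + 11.25 + 5
 = 66.5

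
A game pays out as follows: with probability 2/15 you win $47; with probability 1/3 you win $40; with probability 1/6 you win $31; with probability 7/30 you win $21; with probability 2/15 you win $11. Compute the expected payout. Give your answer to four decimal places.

E[payout] = 47·2/15 + 40·1/3 + 31·1/6 + 21·7/30 + 11·2/15
 = 94/15 + 40/3 + 31/6 + 49/10 + 22/15
 = 467/15

31.1333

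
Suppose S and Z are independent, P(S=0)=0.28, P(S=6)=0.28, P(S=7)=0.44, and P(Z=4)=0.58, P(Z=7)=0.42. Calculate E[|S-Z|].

E[|S-Z|] = Σ_s Σ_z |s-z| · P(S=s)P(Z=z)
 = 4·0.1624 + 7·0.1176 + 2·0.1624 + 1·0.1176 + 3·0.2552 + 0·0.1848
 = 0.6496 + 0.8232 + 0.3248 + 0.1176 + 0.7656 + 0
 = 2.6808

2.6808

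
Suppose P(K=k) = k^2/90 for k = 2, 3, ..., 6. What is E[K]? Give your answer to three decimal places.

E[K] = Σ k·P(K=k)
 = 2·2/45 + 3·1/10 + 4·8/45 + 5·5/18 + 6·2/5
 = 4/45 + 3/10 + 32/45 + 25/18 + 12/5
 = 44/9

4.889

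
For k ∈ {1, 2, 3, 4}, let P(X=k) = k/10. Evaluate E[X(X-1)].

E[X(X-1)] = Σ x(x-1)·P(X=x)
 = 0·1/10 + 2·1/5 + 6·3/10 + 12·2/5
 = 0 + 2/5 + 9/5 + 24/5
 = 7

7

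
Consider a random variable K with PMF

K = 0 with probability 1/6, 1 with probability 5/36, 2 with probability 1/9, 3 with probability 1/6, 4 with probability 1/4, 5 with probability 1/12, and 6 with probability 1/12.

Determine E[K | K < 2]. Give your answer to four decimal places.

P(K < 2) = 1/6 + 5/36 = 11/36.
E[K | K < 2] = [0·1/6 + 1·5/36] / (11/36)
 = 5/36 / (11/36)
 = 5/11

0.4545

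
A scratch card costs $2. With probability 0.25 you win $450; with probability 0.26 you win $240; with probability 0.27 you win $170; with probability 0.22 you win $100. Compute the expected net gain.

E[payout] = 450·0.25 + 240·0.26 + 170·0.27 + 100·0.22
 = 112.5 + 62.4 + 45.9 + 22
 = 242.8
Net = 242.8 - 2 = 240.8

240.8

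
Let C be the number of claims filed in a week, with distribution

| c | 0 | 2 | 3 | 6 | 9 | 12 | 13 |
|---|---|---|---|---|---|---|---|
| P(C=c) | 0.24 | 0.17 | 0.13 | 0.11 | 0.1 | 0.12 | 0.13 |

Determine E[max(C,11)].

E[max(C,11)] = Σ max(c,11)·P(C=c)
 = 11·0.24 + 11·0.17 + 11·0.13 + 11·0.11 + 11·0.1 + 12·0.12 + 13·0.13
 = 2.64 + 1.87 + 1.43 + 1.21 + 1.1 + 1.44 + 1.69
 = 11.38

11.38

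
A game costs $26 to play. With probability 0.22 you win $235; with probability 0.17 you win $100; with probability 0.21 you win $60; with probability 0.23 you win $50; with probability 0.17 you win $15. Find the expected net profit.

69.35

E[payout] = 235·0.22 + 100·0.17 + 60·0.21 + 50·0.23 + 15·0.17
 = 51.7 + 17 + 12.6 + 11.5 + 2.55
 = 95.35
Net = 95.35 - 26 = 69.35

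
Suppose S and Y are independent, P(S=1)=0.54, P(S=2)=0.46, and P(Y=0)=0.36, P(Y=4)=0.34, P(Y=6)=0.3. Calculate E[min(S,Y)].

0.9344

E[min(S,Y)] = Σ_s Σ_y min(s,y) · P(S=s)P(Y=y)
 = 0·0.1944 + 1·0.1836 + 1·0.162 + 0·0.1656 + 2·0.1564 + 2·0.138
 = 0 + 0.1836 + 0.162 + 0 + 0.3128 + 0.276
 = 0.9344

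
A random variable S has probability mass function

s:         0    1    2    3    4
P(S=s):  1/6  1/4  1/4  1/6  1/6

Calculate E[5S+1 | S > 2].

P(S > 2) = 1/6 + 1/6 = 1/3.
E[5S+1 | S > 2] = [16·1/6 + 21·1/6] / (1/3)
 = 37/6 / (1/3)
 = 37/2

18.5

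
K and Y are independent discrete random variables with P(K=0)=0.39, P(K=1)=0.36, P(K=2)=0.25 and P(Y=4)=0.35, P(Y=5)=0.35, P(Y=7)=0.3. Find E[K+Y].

E[K+Y] = Σ_k Σ_y (k+y) · P(K=k)P(Y=y)
 = 4·0.1365 + 5·0.1365 + 7·0.117 + 5·0.126 + 6·0.126 + 8·0.108 + 6·0.0875 + 7·0.0875 + 9·0.075
 = 0.546 + 0.6825 + 0.819 + 0.63 + 0.756 + 0.864 + 0.525 + 0.6125 + 0.675
 = 6.11

6.11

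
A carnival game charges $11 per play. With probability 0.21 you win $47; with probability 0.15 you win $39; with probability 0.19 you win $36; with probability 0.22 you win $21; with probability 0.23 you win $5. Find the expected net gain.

E[payout] = 47·0.21 + 39·0.15 + 36·0.19 + 21·0.22 + 5·0.23
 = 9.87 + 5.85 + 6.84 + 4.62 + 1.15
 = 28.33
Net = 28.33 - 11 = 17.33

17.33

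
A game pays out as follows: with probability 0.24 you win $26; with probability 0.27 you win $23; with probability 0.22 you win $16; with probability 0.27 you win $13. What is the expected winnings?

E[payout] = 26·0.24 + 23·0.27 + 16·0.22 + 13·0.27
 = 6.24 + 6.21 + 3.52 + 3.51
 = 19.48

19.48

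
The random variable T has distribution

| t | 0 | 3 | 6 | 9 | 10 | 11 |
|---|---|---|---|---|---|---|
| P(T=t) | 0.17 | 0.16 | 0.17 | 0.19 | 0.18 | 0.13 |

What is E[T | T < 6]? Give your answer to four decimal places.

P(T < 6) = 0.17 + 0.16 = 0.33.
E[T | T < 6] = [0·0.17 + 3·0.16] / 0.33
 = 0.48 / 0.33
 = 16/11

1.4545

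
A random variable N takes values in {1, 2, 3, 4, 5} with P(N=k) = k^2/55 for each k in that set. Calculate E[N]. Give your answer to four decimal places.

4.0909

E[N] = Σ n·P(N=n)
 = 1·1/55 + 2·4/55 + 3·9/55 + 4·16/55 + 5·5/11
 = 1/55 + 8/55 + 27/55 + 64/55 + 25/11
 = 45/11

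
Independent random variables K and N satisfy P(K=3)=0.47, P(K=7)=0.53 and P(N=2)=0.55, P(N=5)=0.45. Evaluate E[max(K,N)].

5.543

E[max(K,N)] = Σ_k Σ_n max(k,n) · P(K=k)P(N=n)
 = 3·0.2585 + 5·0.2115 + 7·0.2915 + 7·0.2385
 = 0.7755 + 1.0575 + 2.0405 + 1.6695
 = 5.543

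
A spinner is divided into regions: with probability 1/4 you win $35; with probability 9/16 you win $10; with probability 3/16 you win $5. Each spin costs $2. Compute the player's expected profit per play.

13.3125

E[payout] = 35·1/4 + 10·9/16 + 5·3/16
 = 35/4 + 45/8 + 15/16
 = 245/16
Net = 245/16 - 2 = 213/16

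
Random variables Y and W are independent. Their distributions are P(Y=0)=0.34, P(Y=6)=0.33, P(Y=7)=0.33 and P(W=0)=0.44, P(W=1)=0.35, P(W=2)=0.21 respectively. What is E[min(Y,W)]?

E[min(Y,W)] = Σ_y Σ_w min(y,w) · P(Y=y)P(W=w)
 = 0·0.1496 + 0·0.119 + 0·0.0714 + 0·0.1452 + 1·0.1155 + 2·0.0693 + 0·0.1452 + 1·0.1155 + 2·0.0693
 = 0 + 0 + 0 + 0 + 0.1155 + 0.1386 + 0 + 0.1155 + 0.1386
 = 0.5082

0.5082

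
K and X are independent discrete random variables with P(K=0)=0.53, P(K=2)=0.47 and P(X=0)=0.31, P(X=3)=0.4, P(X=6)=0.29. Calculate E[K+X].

E[K+X] = Σ_k Σ_x (k+x) · P(K=k)P(X=x)
 = 0·0.1643 + 3·0.212 + 6·0.1537 + 2·0.1457 + 5·0.188 + 8·0.1363
 = 0 + 0.636 + 0.9222 + 0.2914 + 0.94 + 1.0904
 = 3.88

3.88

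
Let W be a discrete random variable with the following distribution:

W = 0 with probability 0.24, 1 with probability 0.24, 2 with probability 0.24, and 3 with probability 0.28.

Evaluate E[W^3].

9.72

E[W^3] = Σ w^3·P(W=w)
 = 0·0.24 + 1·0.24 + 8·0.24 + 27·0.28
 = 0 + 0.24 + 1.92 + 7.56
 = 9.72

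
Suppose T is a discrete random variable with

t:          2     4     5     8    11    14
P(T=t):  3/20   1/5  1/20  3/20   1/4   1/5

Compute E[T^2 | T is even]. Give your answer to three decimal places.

75.143

P(T is even) = 3/20 + 1/5 + 3/20 + 1/5 = 7/10.
E[T^2 | T is even] = [4·3/20 + 16·1/5 + 64·3/20 + 196·1/5] / (7/10)
 = 263/5 / (7/10)
 = 526/7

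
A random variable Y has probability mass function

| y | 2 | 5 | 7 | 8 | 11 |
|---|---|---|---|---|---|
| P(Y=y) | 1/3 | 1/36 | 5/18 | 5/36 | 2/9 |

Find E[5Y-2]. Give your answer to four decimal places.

E[5Y-2] = Σ (5y-2)·P(Y=y)
 = 8·1/3 + 23·1/36 + 33·5/18 + 38·5/36 + 53·2/9
 = 8/3 + 23/36 + 55/6 + 95/18 + 106/9
 = 1063/36

29.5278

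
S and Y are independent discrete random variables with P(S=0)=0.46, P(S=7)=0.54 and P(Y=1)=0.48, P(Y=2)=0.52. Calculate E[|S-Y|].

E[|S-Y|] = Σ_s Σ_y |s-y| · P(S=s)P(Y=y)
 = 1·0.2208 + 2·0.2392 + 6·0.2592 + 5·0.2808
 = 0.2208 + 0.4784 + 1.5552 + 1.404
 = 3.6584

3.6584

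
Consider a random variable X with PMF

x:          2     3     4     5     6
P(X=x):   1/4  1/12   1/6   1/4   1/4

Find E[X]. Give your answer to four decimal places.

4.1667

E[X] = Σ x·P(X=x)
 = 2·1/4 + 3·1/12 + 4·1/6 + 5·1/4 + 6·1/4
 = 1/2 + 1/4 + 2/3 + 5/4 + 3/2
 = 25/6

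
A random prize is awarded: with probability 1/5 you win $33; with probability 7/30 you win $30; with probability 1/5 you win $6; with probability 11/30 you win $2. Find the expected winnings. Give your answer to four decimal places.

15.5333

E[payout] = 33·1/5 + 30·7/30 + 6·1/5 + 2·11/30
 = 33/5 + 7 + 6/5 + 11/15
 = 233/15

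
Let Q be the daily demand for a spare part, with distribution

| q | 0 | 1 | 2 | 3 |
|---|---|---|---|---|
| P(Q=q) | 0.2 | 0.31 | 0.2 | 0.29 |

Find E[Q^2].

E[Q^2] = Σ q^2·P(Q=q)
 = 0·0.2 + 1·0.31 + 4·0.2 + 9·0.29
 = 0 + 0.31 + 0.8 + 2.61
 = 3.72

3.72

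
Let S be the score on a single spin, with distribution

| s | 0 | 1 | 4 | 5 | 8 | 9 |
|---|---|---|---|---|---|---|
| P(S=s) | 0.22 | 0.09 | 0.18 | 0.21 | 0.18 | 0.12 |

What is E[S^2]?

29.46

E[S^2] = Σ s^2·P(S=s)
 = 0·0.22 + 1·0.09 + 16·0.18 + 25·0.21 + 64·0.18 + 81·0.12
 = 0 + 0.09 + 2.88 + 5.25 + 11.52 + 9.72
 = 29.46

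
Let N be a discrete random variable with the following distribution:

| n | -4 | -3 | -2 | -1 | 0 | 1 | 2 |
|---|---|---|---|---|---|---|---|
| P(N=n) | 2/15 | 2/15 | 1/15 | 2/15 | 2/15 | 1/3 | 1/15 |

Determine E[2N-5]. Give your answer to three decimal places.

E[2N-5] = Σ (2n-5)·P(N=n)
 = (-13)·2/15 + (-11)·2/15 + (-9)·1/15 + (-7)·2/15 + (-5)·2/15 + (-3)·1/3 + (-1)·1/15
 = (-26/15) + (-22/15) + (-3/5) + (-14/15) + (-2/3) + (-1) + (-1/15)
 = -97/15

-6.467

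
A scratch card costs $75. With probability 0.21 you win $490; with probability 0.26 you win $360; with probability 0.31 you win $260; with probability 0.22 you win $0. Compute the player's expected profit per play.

E[payout] = 490·0.21 + 360·0.26 + 260·0.31 + 0·0.22
 = 102.9 + 93.6 + 80.6 + 0
 = 277.1
Net = 277.1 - 75 = 202.1

202.1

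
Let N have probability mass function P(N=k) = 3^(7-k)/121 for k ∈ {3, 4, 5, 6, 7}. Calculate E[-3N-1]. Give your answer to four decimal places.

-11.4380

E[-3N-1] = Σ (-3n-1)·P(N=n)
 = (-10)·81/121 + (-13)·27/121 + (-16)·9/121 + (-19)·3/121 + (-22)·1/121
 = (-810/121) + (-351/121) + (-144/121) + (-57/121) + (-2/11)
 = -1384/121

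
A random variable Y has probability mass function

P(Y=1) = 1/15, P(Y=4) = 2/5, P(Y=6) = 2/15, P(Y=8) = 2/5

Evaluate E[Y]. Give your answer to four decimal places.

E[Y] = Σ y·P(Y=y)
 = 1·1/15 + 4·2/5 + 6·2/15 + 8·2/5
 = 1/15 + 8/5 + 4/5 + 16/5
 = 17/3

5.6667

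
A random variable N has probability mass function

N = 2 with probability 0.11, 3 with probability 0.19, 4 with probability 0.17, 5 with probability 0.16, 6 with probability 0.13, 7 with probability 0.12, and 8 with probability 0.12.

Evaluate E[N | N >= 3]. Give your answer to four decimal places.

5.2022

P(N >= 3) = 0.19 + 0.17 + 0.16 + 0.13 + 0.12 + 0.12 = 0.89.
E[N | N >= 3] = [3·0.19 + 4·0.17 + 5·0.16 + 6·0.13 + 7·0.12 + 8·0.12] / 0.89
 = 4.63 / 0.89
 = 463/89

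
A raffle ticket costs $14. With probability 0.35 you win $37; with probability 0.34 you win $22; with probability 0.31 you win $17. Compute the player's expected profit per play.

E[payout] = 37·0.35 + 22·0.34 + 17·0.31
 = 12.95 + 7.48 + 5.27
 = 25.7
Net = 25.7 - 14 = 11.7

11.7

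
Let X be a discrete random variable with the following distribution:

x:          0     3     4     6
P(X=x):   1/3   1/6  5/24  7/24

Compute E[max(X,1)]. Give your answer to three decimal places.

3.417

E[max(X,1)] = Σ max(x,1)·P(X=x)
 = 1·1/3 + 3·1/6 + 4·5/24 + 6·7/24
 = 1/3 + 1/2 + 5/6 + 7/4
 = 41/12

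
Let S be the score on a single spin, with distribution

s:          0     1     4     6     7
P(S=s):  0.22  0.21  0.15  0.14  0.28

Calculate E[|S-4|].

E[|S-4|] = Σ |s-4|·P(S=s)
 = 4·0.22 + 3·0.21 + 0·0.15 + 2·0.14 + 3·0.28
 = 0.88 + 0.63 + 0 + 0.28 + 0.84
 = 2.63

2.63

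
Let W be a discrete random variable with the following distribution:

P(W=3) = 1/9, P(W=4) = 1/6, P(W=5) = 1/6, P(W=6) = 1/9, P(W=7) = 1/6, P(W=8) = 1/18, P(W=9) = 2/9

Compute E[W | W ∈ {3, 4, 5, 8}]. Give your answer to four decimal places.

P(W ∈ {3, 4, 5, 8}) = 1/9 + 1/6 + 1/6 + 1/18 = 1/2.
E[W | W ∈ {3, 4, 5, 8}] = [3·1/9 + 4·1/6 + 5·1/6 + 8·1/18] / (1/2)
 = 41/18 / (1/2)
 = 41/9

4.5556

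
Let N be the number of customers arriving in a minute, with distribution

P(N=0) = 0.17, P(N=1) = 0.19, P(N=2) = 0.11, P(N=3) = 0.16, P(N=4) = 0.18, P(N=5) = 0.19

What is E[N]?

2.56

E[N] = Σ n·P(N=n)
 = 0·0.17 + 1·0.19 + 2·0.11 + 3·0.16 + 4·0.18 + 5·0.19
 = 0 + 0.19 + 0.22 + 0.48 + 0.72 + 0.95
 = 2.56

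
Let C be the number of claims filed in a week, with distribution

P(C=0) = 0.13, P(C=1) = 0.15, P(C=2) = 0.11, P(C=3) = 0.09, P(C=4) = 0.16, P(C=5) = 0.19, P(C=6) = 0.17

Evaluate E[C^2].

14.83

E[C^2] = Σ c^2·P(C=c)
 = 0·0.13 + 1·0.15 + 4·0.11 + 9·0.09 + 16·0.16 + 25·0.19 + 36·0.17
 = 0 + 0.15 + 0.44 + 0.81 + 2.56 + 4.75 + 6.12
 = 14.83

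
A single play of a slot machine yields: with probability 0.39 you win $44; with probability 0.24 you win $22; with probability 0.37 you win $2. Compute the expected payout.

E[payout] = 44·0.39 + 22·0.24 + 2·0.37
 = 17.16 + 5.28 + 0.74
 = 23.18

23.18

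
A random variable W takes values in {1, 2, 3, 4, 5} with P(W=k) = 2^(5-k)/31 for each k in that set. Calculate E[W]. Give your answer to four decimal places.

1.8387

E[W] = Σ w·P(W=w)
 = 1·16/31 + 2·8/31 + 3·4/31 + 4·2/31 + 5·1/31
 = 16/31 + 16/31 + 12/31 + 8/31 + 5/31
 = 57/31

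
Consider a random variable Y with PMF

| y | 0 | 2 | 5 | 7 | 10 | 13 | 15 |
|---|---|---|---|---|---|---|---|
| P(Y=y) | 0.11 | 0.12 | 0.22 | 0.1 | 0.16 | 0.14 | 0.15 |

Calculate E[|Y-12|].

5.47

E[|Y-12|] = Σ |y-12|·P(Y=y)
 = 12·0.11 + 10·0.12 + 7·0.22 + 5·0.1 + 2·0.16 + 1·0.14 + 3·0.15
 = 1.32 + 1.2 + 1.54 + 0.5 + 0.32 + 0.14 + 0.45
 = 5.47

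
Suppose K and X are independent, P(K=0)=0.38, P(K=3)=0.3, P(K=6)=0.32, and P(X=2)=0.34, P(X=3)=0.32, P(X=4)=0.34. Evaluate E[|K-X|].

2.304

E[|K-X|] = Σ_k Σ_x |k-x| · P(K=k)P(X=x)
 = 2·0.1292 + 3·0.1216 + 4·0.1292 + 1·0.102 + 0·0.096 + 1·0.102 + 4·0.1088 + 3·0.1024 + 2·0.1088
 = 0.2584 + 0.3648 + 0.5168 + 0.102 + 0 + 0.102 + 0.4352 + 0.3072 + 0.2176
 = 2.304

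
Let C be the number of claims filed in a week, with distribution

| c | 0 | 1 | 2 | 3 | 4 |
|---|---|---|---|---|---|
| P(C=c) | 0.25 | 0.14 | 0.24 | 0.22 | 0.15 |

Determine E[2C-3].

0.76

E[2C-3] = Σ (2c-3)·P(C=c)
 = (-3)·0.25 + (-1)·0.14 + 1·0.24 + 3·0.22 + 5·0.15
 = (-0.75) + (-0.14) + 0.24 + 0.66 + 0.75
 = 0.76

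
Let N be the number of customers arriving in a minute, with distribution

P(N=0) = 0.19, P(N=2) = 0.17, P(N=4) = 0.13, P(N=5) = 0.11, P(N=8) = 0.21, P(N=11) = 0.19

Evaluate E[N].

5.18

E[N] = Σ n·P(N=n)
 = 0·0.19 + 2·0.17 + 4·0.13 + 5·0.11 + 8·0.21 + 11·0.19
 = 0 + 0.34 + 0.52 + 0.55 + 1.68 + 2.09
 = 5.18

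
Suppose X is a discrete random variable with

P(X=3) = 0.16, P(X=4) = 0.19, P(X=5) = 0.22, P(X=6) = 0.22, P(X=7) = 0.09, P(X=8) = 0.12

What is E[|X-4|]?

1.57

E[|X-4|] = Σ |x-4|·P(X=x)
 = 1·0.16 + 0·0.19 + 1·0.22 + 2·0.22 + 3·0.09 + 4·0.12
 = 0.16 + 0 + 0.22 + 0.44 + 0.27 + 0.48
 = 1.57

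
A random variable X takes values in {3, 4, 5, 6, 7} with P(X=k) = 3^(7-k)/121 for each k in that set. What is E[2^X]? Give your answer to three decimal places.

13.950

E[2^X] = Σ 2^x·P(X=x)
 = 8·81/121 + 16·27/121 + 32·9/121 + 64·3/121 + 128·1/121
 = 648/121 + 432/121 + 288/121 + 192/121 + 128/121
 = 1688/121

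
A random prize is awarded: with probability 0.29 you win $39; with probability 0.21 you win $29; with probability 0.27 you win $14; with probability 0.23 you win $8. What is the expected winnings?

23.02

E[payout] = 39·0.29 + 29·0.21 + 14·0.27 + 8·0.23
 = 11.31 + 6.09 + 3.78 + 1.84
 = 23.02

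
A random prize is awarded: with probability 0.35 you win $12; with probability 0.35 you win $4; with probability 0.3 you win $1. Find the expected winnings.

5.9

E[payout] = 12·0.35 + 4·0.35 + 1·0.3
 = 4.2 + 1.4 + 0.3
 = 5.9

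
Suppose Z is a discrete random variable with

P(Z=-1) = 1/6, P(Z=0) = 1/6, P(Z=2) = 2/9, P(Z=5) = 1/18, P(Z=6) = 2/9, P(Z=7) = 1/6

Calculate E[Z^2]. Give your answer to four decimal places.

18.6111

E[Z^2] = Σ z^2·P(Z=z)
 = 1·1/6 + 0·1/6 + 4·2/9 + 25·1/18 + 36·2/9 + 49·1/6
 = 1/6 + 0 + 8/9 + 25/18 + 8 + 49/6
 = 335/18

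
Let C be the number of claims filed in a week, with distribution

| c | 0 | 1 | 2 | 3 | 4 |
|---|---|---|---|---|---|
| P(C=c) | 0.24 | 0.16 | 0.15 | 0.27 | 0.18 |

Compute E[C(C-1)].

4.08

E[C(C-1)] = Σ c(c-1)·P(C=c)
 = 0·0.24 + 0·0.16 + 2·0.15 + 6·0.27 + 12·0.18
 = 0 + 0 + 0.3 + 1.62 + 2.16
 = 4.08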